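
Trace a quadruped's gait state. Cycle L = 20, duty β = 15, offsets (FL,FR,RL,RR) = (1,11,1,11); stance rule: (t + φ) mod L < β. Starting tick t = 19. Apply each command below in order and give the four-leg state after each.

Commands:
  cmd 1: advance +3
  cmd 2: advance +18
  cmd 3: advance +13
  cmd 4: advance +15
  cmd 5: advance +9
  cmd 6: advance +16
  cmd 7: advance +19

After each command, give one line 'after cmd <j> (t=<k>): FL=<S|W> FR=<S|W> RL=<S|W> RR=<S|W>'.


start t=19: FL=S FR=S RL=S RR=S
cmd 1: advance +3 → t=22, phase=(3,13,3,13) → FL=S FR=S RL=S RR=S
cmd 2: advance +18 → t=40, phase=(1,11,1,11) → FL=S FR=S RL=S RR=S
cmd 3: advance +13 → t=53, phase=(14,4,14,4) → FL=S FR=S RL=S RR=S
cmd 4: advance +15 → t=68, phase=(9,19,9,19) → FL=S FR=W RL=S RR=W
cmd 5: advance +9 → t=77, phase=(18,8,18,8) → FL=W FR=S RL=W RR=S
cmd 6: advance +16 → t=93, phase=(14,4,14,4) → FL=S FR=S RL=S RR=S
cmd 7: advance +19 → t=112, phase=(13,3,13,3) → FL=S FR=S RL=S RR=S

after cmd 1 (t=22): FL=S FR=S RL=S RR=S
after cmd 2 (t=40): FL=S FR=S RL=S RR=S
after cmd 3 (t=53): FL=S FR=S RL=S RR=S
after cmd 4 (t=68): FL=S FR=W RL=S RR=W
after cmd 5 (t=77): FL=W FR=S RL=W RR=S
after cmd 6 (t=93): FL=S FR=S RL=S RR=S
after cmd 7 (t=112): FL=S FR=S RL=S RR=S


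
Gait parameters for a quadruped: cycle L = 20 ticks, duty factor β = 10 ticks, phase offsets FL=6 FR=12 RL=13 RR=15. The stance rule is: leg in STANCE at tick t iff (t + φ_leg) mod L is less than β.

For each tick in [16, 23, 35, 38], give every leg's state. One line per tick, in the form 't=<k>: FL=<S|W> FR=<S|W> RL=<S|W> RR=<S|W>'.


t=16: phase=(2,8,9,11) vs β=10 → FL=S FR=S RL=S RR=W
t=23: phase=(9,15,16,18) vs β=10 → FL=S FR=W RL=W RR=W
t=35: phase=(1,7,8,10) vs β=10 → FL=S FR=S RL=S RR=W
t=38: phase=(4,10,11,13) vs β=10 → FL=S FR=W RL=W RR=W

t=16: FL=S FR=S RL=S RR=W
t=23: FL=S FR=W RL=W RR=W
t=35: FL=S FR=S RL=S RR=W
t=38: FL=S FR=W RL=W RR=W


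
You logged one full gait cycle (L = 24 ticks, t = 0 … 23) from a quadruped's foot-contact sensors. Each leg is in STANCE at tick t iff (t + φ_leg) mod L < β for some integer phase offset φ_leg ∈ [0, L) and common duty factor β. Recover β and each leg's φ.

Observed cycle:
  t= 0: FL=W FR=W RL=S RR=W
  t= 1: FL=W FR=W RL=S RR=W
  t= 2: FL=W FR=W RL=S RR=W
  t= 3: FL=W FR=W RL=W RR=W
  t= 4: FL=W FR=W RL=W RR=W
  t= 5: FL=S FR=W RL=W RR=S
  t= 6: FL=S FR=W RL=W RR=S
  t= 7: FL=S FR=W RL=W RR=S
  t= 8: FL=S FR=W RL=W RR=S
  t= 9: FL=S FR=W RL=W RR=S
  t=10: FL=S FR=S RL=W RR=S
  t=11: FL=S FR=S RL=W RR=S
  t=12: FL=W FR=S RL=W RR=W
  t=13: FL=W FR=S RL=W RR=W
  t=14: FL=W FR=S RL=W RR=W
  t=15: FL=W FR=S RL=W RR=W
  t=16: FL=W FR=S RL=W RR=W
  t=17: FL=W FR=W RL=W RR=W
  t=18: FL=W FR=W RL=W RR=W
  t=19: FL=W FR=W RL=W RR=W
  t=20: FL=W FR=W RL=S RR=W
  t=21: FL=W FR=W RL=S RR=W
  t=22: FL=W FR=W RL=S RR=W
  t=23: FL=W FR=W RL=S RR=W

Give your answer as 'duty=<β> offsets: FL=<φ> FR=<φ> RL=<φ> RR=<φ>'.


duty=7 offsets: FL=19 FR=14 RL=4 RR=19

duty β = stance ticks per leg = 7
FL: stance ticks = 7; W→S at t=5 → φ=19
FR: stance ticks = 7; W→S at t=10 → φ=14
RL: stance ticks = 7; W→S at t=20 → φ=4
RR: stance ticks = 7; W→S at t=5 → φ=19


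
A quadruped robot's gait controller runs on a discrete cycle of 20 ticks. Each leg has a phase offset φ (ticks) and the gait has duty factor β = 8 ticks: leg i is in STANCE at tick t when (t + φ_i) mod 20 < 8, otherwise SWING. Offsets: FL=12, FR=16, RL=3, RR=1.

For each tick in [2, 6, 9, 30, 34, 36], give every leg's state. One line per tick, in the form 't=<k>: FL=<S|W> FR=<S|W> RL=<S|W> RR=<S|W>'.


t=2: phase=(14,18,5,3) vs β=8 → FL=W FR=W RL=S RR=S
t=6: phase=(18,2,9,7) vs β=8 → FL=W FR=S RL=W RR=S
t=9: phase=(1,5,12,10) vs β=8 → FL=S FR=S RL=W RR=W
t=30: phase=(2,6,13,11) vs β=8 → FL=S FR=S RL=W RR=W
t=34: phase=(6,10,17,15) vs β=8 → FL=S FR=W RL=W RR=W
t=36: phase=(8,12,19,17) vs β=8 → FL=W FR=W RL=W RR=W

t=2: FL=W FR=W RL=S RR=S
t=6: FL=W FR=S RL=W RR=S
t=9: FL=S FR=S RL=W RR=W
t=30: FL=S FR=S RL=W RR=W
t=34: FL=S FR=W RL=W RR=W
t=36: FL=W FR=W RL=W RR=W


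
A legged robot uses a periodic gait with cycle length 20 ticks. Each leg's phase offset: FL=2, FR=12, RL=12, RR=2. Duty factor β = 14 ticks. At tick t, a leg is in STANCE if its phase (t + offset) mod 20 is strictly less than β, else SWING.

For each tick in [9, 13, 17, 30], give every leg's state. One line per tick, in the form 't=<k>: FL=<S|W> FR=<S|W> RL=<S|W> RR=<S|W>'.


t=9: phase=(11,1,1,11) vs β=14 → FL=S FR=S RL=S RR=S
t=13: phase=(15,5,5,15) vs β=14 → FL=W FR=S RL=S RR=W
t=17: phase=(19,9,9,19) vs β=14 → FL=W FR=S RL=S RR=W
t=30: phase=(12,2,2,12) vs β=14 → FL=S FR=S RL=S RR=S

t=9: FL=S FR=S RL=S RR=S
t=13: FL=W FR=S RL=S RR=W
t=17: FL=W FR=S RL=S RR=W
t=30: FL=S FR=S RL=S RR=S


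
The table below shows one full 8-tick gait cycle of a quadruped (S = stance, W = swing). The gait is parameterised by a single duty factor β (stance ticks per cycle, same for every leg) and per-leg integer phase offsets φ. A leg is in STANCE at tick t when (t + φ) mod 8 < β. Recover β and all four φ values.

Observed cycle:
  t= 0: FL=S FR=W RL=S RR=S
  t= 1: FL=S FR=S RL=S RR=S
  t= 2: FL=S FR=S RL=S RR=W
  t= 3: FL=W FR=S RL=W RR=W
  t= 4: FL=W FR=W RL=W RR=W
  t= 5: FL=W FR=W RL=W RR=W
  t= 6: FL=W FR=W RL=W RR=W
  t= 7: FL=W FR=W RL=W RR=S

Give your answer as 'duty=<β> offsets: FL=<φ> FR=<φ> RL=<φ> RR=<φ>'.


duty β = stance ticks per leg = 3
FL: stance ticks = 3; W→S at t=0 → φ=0
FR: stance ticks = 3; W→S at t=1 → φ=7
RL: stance ticks = 3; W→S at t=0 → φ=0
RR: stance ticks = 3; W→S at t=7 → φ=1

duty=3 offsets: FL=0 FR=7 RL=0 RR=1


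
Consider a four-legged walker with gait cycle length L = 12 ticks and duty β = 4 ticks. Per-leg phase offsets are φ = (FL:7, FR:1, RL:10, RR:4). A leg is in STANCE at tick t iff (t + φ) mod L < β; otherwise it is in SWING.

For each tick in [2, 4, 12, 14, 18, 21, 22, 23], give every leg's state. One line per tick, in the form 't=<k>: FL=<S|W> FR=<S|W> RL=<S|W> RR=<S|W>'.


t=2: phase=(9,3,0,6) vs β=4 → FL=W FR=S RL=S RR=W
t=4: phase=(11,5,2,8) vs β=4 → FL=W FR=W RL=S RR=W
t=12: phase=(7,1,10,4) vs β=4 → FL=W FR=S RL=W RR=W
t=14: phase=(9,3,0,6) vs β=4 → FL=W FR=S RL=S RR=W
t=18: phase=(1,7,4,10) vs β=4 → FL=S FR=W RL=W RR=W
t=21: phase=(4,10,7,1) vs β=4 → FL=W FR=W RL=W RR=S
t=22: phase=(5,11,8,2) vs β=4 → FL=W FR=W RL=W RR=S
t=23: phase=(6,0,9,3) vs β=4 → FL=W FR=S RL=W RR=S

t=2: FL=W FR=S RL=S RR=W
t=4: FL=W FR=W RL=S RR=W
t=12: FL=W FR=S RL=W RR=W
t=14: FL=W FR=S RL=S RR=W
t=18: FL=S FR=W RL=W RR=W
t=21: FL=W FR=W RL=W RR=S
t=22: FL=W FR=W RL=W RR=S
t=23: FL=W FR=S RL=W RR=S


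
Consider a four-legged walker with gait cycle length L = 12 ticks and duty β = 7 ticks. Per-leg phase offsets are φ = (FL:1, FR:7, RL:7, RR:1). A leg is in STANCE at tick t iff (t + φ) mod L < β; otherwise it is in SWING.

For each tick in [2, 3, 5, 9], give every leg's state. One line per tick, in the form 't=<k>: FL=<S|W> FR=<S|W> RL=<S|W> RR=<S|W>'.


t=2: phase=(3,9,9,3) vs β=7 → FL=S FR=W RL=W RR=S
t=3: phase=(4,10,10,4) vs β=7 → FL=S FR=W RL=W RR=S
t=5: phase=(6,0,0,6) vs β=7 → FL=S FR=S RL=S RR=S
t=9: phase=(10,4,4,10) vs β=7 → FL=W FR=S RL=S RR=W

t=2: FL=S FR=W RL=W RR=S
t=3: FL=S FR=W RL=W RR=S
t=5: FL=S FR=S RL=S RR=S
t=9: FL=W FR=S RL=S RR=W


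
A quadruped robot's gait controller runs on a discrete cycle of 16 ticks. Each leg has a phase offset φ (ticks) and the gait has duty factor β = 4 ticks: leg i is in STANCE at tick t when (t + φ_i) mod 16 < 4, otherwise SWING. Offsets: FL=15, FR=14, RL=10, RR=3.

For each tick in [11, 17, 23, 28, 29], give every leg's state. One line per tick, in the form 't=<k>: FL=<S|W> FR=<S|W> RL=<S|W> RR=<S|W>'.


t=11: FL=W FR=W RL=W RR=W
t=17: FL=S FR=W RL=W RR=W
t=23: FL=W FR=W RL=S RR=W
t=28: FL=W FR=W RL=W RR=W
t=29: FL=W FR=W RL=W RR=S

t=11: phase=(10,9,5,14) vs β=4 → FL=W FR=W RL=W RR=W
t=17: phase=(0,15,11,4) vs β=4 → FL=S FR=W RL=W RR=W
t=23: phase=(6,5,1,10) vs β=4 → FL=W FR=W RL=S RR=W
t=28: phase=(11,10,6,15) vs β=4 → FL=W FR=W RL=W RR=W
t=29: phase=(12,11,7,0) vs β=4 → FL=W FR=W RL=W RR=S


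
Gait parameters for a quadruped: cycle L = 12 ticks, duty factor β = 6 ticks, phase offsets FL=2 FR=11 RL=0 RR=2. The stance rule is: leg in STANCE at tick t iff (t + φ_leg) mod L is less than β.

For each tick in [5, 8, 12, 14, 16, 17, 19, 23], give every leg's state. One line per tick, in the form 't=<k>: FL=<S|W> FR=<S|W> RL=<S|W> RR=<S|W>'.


t=5: FL=W FR=S RL=S RR=W
t=8: FL=W FR=W RL=W RR=W
t=12: FL=S FR=W RL=S RR=S
t=14: FL=S FR=S RL=S RR=S
t=16: FL=W FR=S RL=S RR=W
t=17: FL=W FR=S RL=S RR=W
t=19: FL=W FR=W RL=W RR=W
t=23: FL=S FR=W RL=W RR=S

t=5: phase=(7,4,5,7) vs β=6 → FL=W FR=S RL=S RR=W
t=8: phase=(10,7,8,10) vs β=6 → FL=W FR=W RL=W RR=W
t=12: phase=(2,11,0,2) vs β=6 → FL=S FR=W RL=S RR=S
t=14: phase=(4,1,2,4) vs β=6 → FL=S FR=S RL=S RR=S
t=16: phase=(6,3,4,6) vs β=6 → FL=W FR=S RL=S RR=W
t=17: phase=(7,4,5,7) vs β=6 → FL=W FR=S RL=S RR=W
t=19: phase=(9,6,7,9) vs β=6 → FL=W FR=W RL=W RR=W
t=23: phase=(1,10,11,1) vs β=6 → FL=S FR=W RL=W RR=S


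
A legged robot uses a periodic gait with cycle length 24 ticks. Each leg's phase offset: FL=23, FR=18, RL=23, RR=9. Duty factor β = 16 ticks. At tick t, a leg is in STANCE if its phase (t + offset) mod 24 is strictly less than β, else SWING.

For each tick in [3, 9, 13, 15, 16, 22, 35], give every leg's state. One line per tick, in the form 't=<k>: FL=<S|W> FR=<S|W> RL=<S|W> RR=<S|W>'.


t=3: phase=(2,21,2,12) vs β=16 → FL=S FR=W RL=S RR=S
t=9: phase=(8,3,8,18) vs β=16 → FL=S FR=S RL=S RR=W
t=13: phase=(12,7,12,22) vs β=16 → FL=S FR=S RL=S RR=W
t=15: phase=(14,9,14,0) vs β=16 → FL=S FR=S RL=S RR=S
t=16: phase=(15,10,15,1) vs β=16 → FL=S FR=S RL=S RR=S
t=22: phase=(21,16,21,7) vs β=16 → FL=W FR=W RL=W RR=S
t=35: phase=(10,5,10,20) vs β=16 → FL=S FR=S RL=S RR=W

t=3: FL=S FR=W RL=S RR=S
t=9: FL=S FR=S RL=S RR=W
t=13: FL=S FR=S RL=S RR=W
t=15: FL=S FR=S RL=S RR=S
t=16: FL=S FR=S RL=S RR=S
t=22: FL=W FR=W RL=W RR=S
t=35: FL=S FR=S RL=S RR=W


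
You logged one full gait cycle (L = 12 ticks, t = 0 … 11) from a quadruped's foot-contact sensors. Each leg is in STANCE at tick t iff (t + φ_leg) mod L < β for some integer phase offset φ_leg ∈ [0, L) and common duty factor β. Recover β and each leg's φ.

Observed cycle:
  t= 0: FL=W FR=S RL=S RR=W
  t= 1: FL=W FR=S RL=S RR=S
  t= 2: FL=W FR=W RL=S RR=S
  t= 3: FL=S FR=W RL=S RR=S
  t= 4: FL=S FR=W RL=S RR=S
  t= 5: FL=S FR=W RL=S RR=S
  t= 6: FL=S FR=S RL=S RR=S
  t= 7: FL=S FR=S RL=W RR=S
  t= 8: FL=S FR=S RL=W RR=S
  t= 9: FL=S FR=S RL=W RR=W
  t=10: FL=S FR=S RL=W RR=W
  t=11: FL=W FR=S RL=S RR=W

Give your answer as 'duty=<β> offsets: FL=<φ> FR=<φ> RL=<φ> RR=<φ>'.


duty=8 offsets: FL=9 FR=6 RL=1 RR=11

duty β = stance ticks per leg = 8
FL: stance ticks = 8; W→S at t=3 → φ=9
FR: stance ticks = 8; W→S at t=6 → φ=6
RL: stance ticks = 8; W→S at t=11 → φ=1
RR: stance ticks = 8; W→S at t=1 → φ=11


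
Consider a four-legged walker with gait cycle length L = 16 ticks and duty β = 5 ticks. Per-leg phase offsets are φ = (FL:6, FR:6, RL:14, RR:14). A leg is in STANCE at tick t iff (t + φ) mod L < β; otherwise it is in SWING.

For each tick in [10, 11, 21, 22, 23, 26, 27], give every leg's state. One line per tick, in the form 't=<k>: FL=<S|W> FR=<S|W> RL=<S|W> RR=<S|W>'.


t=10: phase=(0,0,8,8) vs β=5 → FL=S FR=S RL=W RR=W
t=11: phase=(1,1,9,9) vs β=5 → FL=S FR=S RL=W RR=W
t=21: phase=(11,11,3,3) vs β=5 → FL=W FR=W RL=S RR=S
t=22: phase=(12,12,4,4) vs β=5 → FL=W FR=W RL=S RR=S
t=23: phase=(13,13,5,5) vs β=5 → FL=W FR=W RL=W RR=W
t=26: phase=(0,0,8,8) vs β=5 → FL=S FR=S RL=W RR=W
t=27: phase=(1,1,9,9) vs β=5 → FL=S FR=S RL=W RR=W

t=10: FL=S FR=S RL=W RR=W
t=11: FL=S FR=S RL=W RR=W
t=21: FL=W FR=W RL=S RR=S
t=22: FL=W FR=W RL=S RR=S
t=23: FL=W FR=W RL=W RR=W
t=26: FL=S FR=S RL=W RR=W
t=27: FL=S FR=S RL=W RR=W


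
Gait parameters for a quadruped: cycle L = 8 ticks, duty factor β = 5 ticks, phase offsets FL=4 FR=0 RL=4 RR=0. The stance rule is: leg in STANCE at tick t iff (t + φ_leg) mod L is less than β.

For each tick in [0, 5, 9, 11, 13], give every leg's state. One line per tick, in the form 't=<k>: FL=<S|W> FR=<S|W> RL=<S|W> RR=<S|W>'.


t=0: phase=(4,0,4,0) vs β=5 → FL=S FR=S RL=S RR=S
t=5: phase=(1,5,1,5) vs β=5 → FL=S FR=W RL=S RR=W
t=9: phase=(5,1,5,1) vs β=5 → FL=W FR=S RL=W RR=S
t=11: phase=(7,3,7,3) vs β=5 → FL=W FR=S RL=W RR=S
t=13: phase=(1,5,1,5) vs β=5 → FL=S FR=W RL=S RR=W

t=0: FL=S FR=S RL=S RR=S
t=5: FL=S FR=W RL=S RR=W
t=9: FL=W FR=S RL=W RR=S
t=11: FL=W FR=S RL=W RR=S
t=13: FL=S FR=W RL=S RR=W


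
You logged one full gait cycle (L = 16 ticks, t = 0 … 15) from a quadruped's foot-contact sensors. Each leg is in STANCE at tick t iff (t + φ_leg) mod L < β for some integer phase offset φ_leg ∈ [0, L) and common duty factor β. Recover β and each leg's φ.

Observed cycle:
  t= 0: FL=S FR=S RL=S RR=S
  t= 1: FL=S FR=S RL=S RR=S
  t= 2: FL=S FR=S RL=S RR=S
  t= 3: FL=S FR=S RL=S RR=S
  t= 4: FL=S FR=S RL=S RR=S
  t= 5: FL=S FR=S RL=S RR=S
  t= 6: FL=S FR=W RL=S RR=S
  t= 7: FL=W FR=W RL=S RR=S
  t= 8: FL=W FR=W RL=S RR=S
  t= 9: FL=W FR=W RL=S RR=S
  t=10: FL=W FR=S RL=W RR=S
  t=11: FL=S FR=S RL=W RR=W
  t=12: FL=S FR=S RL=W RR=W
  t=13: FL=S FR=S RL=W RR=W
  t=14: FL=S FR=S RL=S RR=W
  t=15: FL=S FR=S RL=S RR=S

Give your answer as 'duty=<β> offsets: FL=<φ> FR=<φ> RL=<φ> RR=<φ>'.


duty=12 offsets: FL=5 FR=6 RL=2 RR=1

duty β = stance ticks per leg = 12
FL: stance ticks = 12; W→S at t=11 → φ=5
FR: stance ticks = 12; W→S at t=10 → φ=6
RL: stance ticks = 12; W→S at t=14 → φ=2
RR: stance ticks = 12; W→S at t=15 → φ=1


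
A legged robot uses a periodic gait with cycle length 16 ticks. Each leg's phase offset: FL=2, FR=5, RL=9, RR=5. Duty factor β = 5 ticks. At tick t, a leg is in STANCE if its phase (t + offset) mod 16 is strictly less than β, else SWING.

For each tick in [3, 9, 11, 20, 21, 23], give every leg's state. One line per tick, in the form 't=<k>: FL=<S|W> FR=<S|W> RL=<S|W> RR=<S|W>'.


t=3: FL=W FR=W RL=W RR=W
t=9: FL=W FR=W RL=S RR=W
t=11: FL=W FR=S RL=S RR=S
t=20: FL=W FR=W RL=W RR=W
t=21: FL=W FR=W RL=W RR=W
t=23: FL=W FR=W RL=S RR=W

t=3: phase=(5,8,12,8) vs β=5 → FL=W FR=W RL=W RR=W
t=9: phase=(11,14,2,14) vs β=5 → FL=W FR=W RL=S RR=W
t=11: phase=(13,0,4,0) vs β=5 → FL=W FR=S RL=S RR=S
t=20: phase=(6,9,13,9) vs β=5 → FL=W FR=W RL=W RR=W
t=21: phase=(7,10,14,10) vs β=5 → FL=W FR=W RL=W RR=W
t=23: phase=(9,12,0,12) vs β=5 → FL=W FR=W RL=S RR=W


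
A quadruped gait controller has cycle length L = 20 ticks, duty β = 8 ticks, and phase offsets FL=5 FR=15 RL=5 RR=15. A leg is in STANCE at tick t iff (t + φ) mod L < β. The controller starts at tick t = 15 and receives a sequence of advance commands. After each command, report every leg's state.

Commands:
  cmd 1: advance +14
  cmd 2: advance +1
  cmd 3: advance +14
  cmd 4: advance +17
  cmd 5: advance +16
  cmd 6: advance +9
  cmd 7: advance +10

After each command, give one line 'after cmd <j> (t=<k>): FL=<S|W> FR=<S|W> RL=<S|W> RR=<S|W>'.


start t=15: FL=S FR=W RL=S RR=W
cmd 1: advance +14 → t=29, phase=(14,4,14,4) → FL=W FR=S RL=W RR=S
cmd 2: advance +1 → t=30, phase=(15,5,15,5) → FL=W FR=S RL=W RR=S
cmd 3: advance +14 → t=44, phase=(9,19,9,19) → FL=W FR=W RL=W RR=W
cmd 4: advance +17 → t=61, phase=(6,16,6,16) → FL=S FR=W RL=S RR=W
cmd 5: advance +16 → t=77, phase=(2,12,2,12) → FL=S FR=W RL=S RR=W
cmd 6: advance +9 → t=86, phase=(11,1,11,1) → FL=W FR=S RL=W RR=S
cmd 7: advance +10 → t=96, phase=(1,11,1,11) → FL=S FR=W RL=S RR=W

after cmd 1 (t=29): FL=W FR=S RL=W RR=S
after cmd 2 (t=30): FL=W FR=S RL=W RR=S
after cmd 3 (t=44): FL=W FR=W RL=W RR=W
after cmd 4 (t=61): FL=S FR=W RL=S RR=W
after cmd 5 (t=77): FL=S FR=W RL=S RR=W
after cmd 6 (t=86): FL=W FR=S RL=W RR=S
after cmd 7 (t=96): FL=S FR=W RL=S RR=W


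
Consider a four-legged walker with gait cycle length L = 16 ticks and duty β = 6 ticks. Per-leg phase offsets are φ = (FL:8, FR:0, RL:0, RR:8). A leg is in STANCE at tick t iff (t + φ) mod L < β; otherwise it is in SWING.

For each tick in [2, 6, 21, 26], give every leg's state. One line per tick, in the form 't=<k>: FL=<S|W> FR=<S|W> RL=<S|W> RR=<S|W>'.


t=2: FL=W FR=S RL=S RR=W
t=6: FL=W FR=W RL=W RR=W
t=21: FL=W FR=S RL=S RR=W
t=26: FL=S FR=W RL=W RR=S

t=2: phase=(10,2,2,10) vs β=6 → FL=W FR=S RL=S RR=W
t=6: phase=(14,6,6,14) vs β=6 → FL=W FR=W RL=W RR=W
t=21: phase=(13,5,5,13) vs β=6 → FL=W FR=S RL=S RR=W
t=26: phase=(2,10,10,2) vs β=6 → FL=S FR=W RL=W RR=S


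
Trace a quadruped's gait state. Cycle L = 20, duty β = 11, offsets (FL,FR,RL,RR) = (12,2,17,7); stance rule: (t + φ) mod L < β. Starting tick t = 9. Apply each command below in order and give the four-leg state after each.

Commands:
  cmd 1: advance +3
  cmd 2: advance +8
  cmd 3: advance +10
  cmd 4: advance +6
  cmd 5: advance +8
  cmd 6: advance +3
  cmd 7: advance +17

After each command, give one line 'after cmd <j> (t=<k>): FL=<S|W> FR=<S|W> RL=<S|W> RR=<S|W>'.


start t=9: FL=S FR=W RL=S RR=W
cmd 1: advance +3 → t=12, phase=(4,14,9,19) → FL=S FR=W RL=S RR=W
cmd 2: advance +8 → t=20, phase=(12,2,17,7) → FL=W FR=S RL=W RR=S
cmd 3: advance +10 → t=30, phase=(2,12,7,17) → FL=S FR=W RL=S RR=W
cmd 4: advance +6 → t=36, phase=(8,18,13,3) → FL=S FR=W RL=W RR=S
cmd 5: advance +8 → t=44, phase=(16,6,1,11) → FL=W FR=S RL=S RR=W
cmd 6: advance +3 → t=47, phase=(19,9,4,14) → FL=W FR=S RL=S RR=W
cmd 7: advance +17 → t=64, phase=(16,6,1,11) → FL=W FR=S RL=S RR=W

after cmd 1 (t=12): FL=S FR=W RL=S RR=W
after cmd 2 (t=20): FL=W FR=S RL=W RR=S
after cmd 3 (t=30): FL=S FR=W RL=S RR=W
after cmd 4 (t=36): FL=S FR=W RL=W RR=S
after cmd 5 (t=44): FL=W FR=S RL=S RR=W
after cmd 6 (t=47): FL=W FR=S RL=S RR=W
after cmd 7 (t=64): FL=W FR=S RL=S RR=W


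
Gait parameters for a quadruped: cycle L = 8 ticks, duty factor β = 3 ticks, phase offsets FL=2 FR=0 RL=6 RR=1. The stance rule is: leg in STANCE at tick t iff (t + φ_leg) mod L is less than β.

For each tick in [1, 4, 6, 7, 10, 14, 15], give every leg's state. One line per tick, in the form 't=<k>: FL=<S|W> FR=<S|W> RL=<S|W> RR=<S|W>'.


t=1: FL=W FR=S RL=W RR=S
t=4: FL=W FR=W RL=S RR=W
t=6: FL=S FR=W RL=W RR=W
t=7: FL=S FR=W RL=W RR=S
t=10: FL=W FR=S RL=S RR=W
t=14: FL=S FR=W RL=W RR=W
t=15: FL=S FR=W RL=W RR=S

t=1: phase=(3,1,7,2) vs β=3 → FL=W FR=S RL=W RR=S
t=4: phase=(6,4,2,5) vs β=3 → FL=W FR=W RL=S RR=W
t=6: phase=(0,6,4,7) vs β=3 → FL=S FR=W RL=W RR=W
t=7: phase=(1,7,5,0) vs β=3 → FL=S FR=W RL=W RR=S
t=10: phase=(4,2,0,3) vs β=3 → FL=W FR=S RL=S RR=W
t=14: phase=(0,6,4,7) vs β=3 → FL=S FR=W RL=W RR=W
t=15: phase=(1,7,5,0) vs β=3 → FL=S FR=W RL=W RR=S


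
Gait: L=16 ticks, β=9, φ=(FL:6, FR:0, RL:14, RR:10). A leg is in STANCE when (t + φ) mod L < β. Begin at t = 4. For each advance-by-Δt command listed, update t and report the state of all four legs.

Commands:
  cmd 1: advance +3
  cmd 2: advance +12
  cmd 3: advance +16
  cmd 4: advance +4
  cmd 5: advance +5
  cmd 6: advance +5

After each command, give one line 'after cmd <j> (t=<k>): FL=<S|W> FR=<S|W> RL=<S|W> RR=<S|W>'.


start t=4: FL=W FR=S RL=S RR=W
cmd 1: advance +3 → t=7, phase=(13,7,5,1) → FL=W FR=S RL=S RR=S
cmd 2: advance +12 → t=19, phase=(9,3,1,13) → FL=W FR=S RL=S RR=W
cmd 3: advance +16 → t=35, phase=(9,3,1,13) → FL=W FR=S RL=S RR=W
cmd 4: advance +4 → t=39, phase=(13,7,5,1) → FL=W FR=S RL=S RR=S
cmd 5: advance +5 → t=44, phase=(2,12,10,6) → FL=S FR=W RL=W RR=S
cmd 6: advance +5 → t=49, phase=(7,1,15,11) → FL=S FR=S RL=W RR=W

after cmd 1 (t=7): FL=W FR=S RL=S RR=S
after cmd 2 (t=19): FL=W FR=S RL=S RR=W
after cmd 3 (t=35): FL=W FR=S RL=S RR=W
after cmd 4 (t=39): FL=W FR=S RL=S RR=S
after cmd 5 (t=44): FL=S FR=W RL=W RR=S
after cmd 6 (t=49): FL=S FR=S RL=W RR=W


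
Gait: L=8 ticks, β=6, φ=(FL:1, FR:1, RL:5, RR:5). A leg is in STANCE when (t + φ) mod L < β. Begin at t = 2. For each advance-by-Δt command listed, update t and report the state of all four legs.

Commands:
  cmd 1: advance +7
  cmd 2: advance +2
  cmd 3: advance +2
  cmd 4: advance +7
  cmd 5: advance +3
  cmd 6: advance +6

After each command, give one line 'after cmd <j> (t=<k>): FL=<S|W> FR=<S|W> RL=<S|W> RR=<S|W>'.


after cmd 1 (t=9): FL=S FR=S RL=W RR=W
after cmd 2 (t=11): FL=S FR=S RL=S RR=S
after cmd 3 (t=13): FL=W FR=W RL=S RR=S
after cmd 4 (t=20): FL=S FR=S RL=S RR=S
after cmd 5 (t=23): FL=S FR=S RL=S RR=S
after cmd 6 (t=29): FL=W FR=W RL=S RR=S

start t=2: FL=S FR=S RL=W RR=W
cmd 1: advance +7 → t=9, phase=(2,2,6,6) → FL=S FR=S RL=W RR=W
cmd 2: advance +2 → t=11, phase=(4,4,0,0) → FL=S FR=S RL=S RR=S
cmd 3: advance +2 → t=13, phase=(6,6,2,2) → FL=W FR=W RL=S RR=S
cmd 4: advance +7 → t=20, phase=(5,5,1,1) → FL=S FR=S RL=S RR=S
cmd 5: advance +3 → t=23, phase=(0,0,4,4) → FL=S FR=S RL=S RR=S
cmd 6: advance +6 → t=29, phase=(6,6,2,2) → FL=W FR=W RL=S RR=S


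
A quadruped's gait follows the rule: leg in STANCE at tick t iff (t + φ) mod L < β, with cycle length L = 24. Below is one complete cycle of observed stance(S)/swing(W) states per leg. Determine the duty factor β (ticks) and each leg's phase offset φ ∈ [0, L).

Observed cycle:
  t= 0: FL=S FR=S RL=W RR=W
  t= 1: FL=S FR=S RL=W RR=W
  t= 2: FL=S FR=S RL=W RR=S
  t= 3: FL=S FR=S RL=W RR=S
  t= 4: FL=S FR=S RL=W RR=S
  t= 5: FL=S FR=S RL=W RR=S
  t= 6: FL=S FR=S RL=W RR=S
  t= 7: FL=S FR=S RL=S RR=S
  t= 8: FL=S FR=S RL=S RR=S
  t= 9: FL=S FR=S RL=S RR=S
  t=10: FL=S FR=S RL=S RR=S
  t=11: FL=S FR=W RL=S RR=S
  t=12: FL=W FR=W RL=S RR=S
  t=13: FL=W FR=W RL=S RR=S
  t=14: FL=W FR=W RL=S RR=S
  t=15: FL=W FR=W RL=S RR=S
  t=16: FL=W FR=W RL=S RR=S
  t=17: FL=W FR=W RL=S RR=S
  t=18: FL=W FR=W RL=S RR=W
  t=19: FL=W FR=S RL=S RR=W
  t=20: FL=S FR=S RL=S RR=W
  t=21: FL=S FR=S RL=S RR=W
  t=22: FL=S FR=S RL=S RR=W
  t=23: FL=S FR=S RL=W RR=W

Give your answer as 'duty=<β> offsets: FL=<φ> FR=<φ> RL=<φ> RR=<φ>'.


duty=16 offsets: FL=4 FR=5 RL=17 RR=22

duty β = stance ticks per leg = 16
FL: stance ticks = 16; W→S at t=20 → φ=4
FR: stance ticks = 16; W→S at t=19 → φ=5
RL: stance ticks = 16; W→S at t=7 → φ=17
RR: stance ticks = 16; W→S at t=2 → φ=22


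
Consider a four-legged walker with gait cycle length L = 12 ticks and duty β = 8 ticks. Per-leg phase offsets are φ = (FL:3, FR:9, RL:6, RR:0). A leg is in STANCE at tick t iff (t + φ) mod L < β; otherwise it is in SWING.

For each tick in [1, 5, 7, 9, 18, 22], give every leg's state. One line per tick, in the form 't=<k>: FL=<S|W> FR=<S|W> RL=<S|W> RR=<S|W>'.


t=1: FL=S FR=W RL=S RR=S
t=5: FL=W FR=S RL=W RR=S
t=7: FL=W FR=S RL=S RR=S
t=9: FL=S FR=S RL=S RR=W
t=18: FL=W FR=S RL=S RR=S
t=22: FL=S FR=S RL=S RR=W

t=1: phase=(4,10,7,1) vs β=8 → FL=S FR=W RL=S RR=S
t=5: phase=(8,2,11,5) vs β=8 → FL=W FR=S RL=W RR=S
t=7: phase=(10,4,1,7) vs β=8 → FL=W FR=S RL=S RR=S
t=9: phase=(0,6,3,9) vs β=8 → FL=S FR=S RL=S RR=W
t=18: phase=(9,3,0,6) vs β=8 → FL=W FR=S RL=S RR=S
t=22: phase=(1,7,4,10) vs β=8 → FL=S FR=S RL=S RR=W


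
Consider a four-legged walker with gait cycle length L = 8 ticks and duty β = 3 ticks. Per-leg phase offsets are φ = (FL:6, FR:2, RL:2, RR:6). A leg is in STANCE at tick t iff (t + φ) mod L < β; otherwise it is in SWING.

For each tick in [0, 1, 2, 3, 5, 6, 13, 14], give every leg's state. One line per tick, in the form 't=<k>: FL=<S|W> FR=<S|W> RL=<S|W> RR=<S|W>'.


t=0: phase=(6,2,2,6) vs β=3 → FL=W FR=S RL=S RR=W
t=1: phase=(7,3,3,7) vs β=3 → FL=W FR=W RL=W RR=W
t=2: phase=(0,4,4,0) vs β=3 → FL=S FR=W RL=W RR=S
t=3: phase=(1,5,5,1) vs β=3 → FL=S FR=W RL=W RR=S
t=5: phase=(3,7,7,3) vs β=3 → FL=W FR=W RL=W RR=W
t=6: phase=(4,0,0,4) vs β=3 → FL=W FR=S RL=S RR=W
t=13: phase=(3,7,7,3) vs β=3 → FL=W FR=W RL=W RR=W
t=14: phase=(4,0,0,4) vs β=3 → FL=W FR=S RL=S RR=W

t=0: FL=W FR=S RL=S RR=W
t=1: FL=W FR=W RL=W RR=W
t=2: FL=S FR=W RL=W RR=S
t=3: FL=S FR=W RL=W RR=S
t=5: FL=W FR=W RL=W RR=W
t=6: FL=W FR=S RL=S RR=W
t=13: FL=W FR=W RL=W RR=W
t=14: FL=W FR=S RL=S RR=W


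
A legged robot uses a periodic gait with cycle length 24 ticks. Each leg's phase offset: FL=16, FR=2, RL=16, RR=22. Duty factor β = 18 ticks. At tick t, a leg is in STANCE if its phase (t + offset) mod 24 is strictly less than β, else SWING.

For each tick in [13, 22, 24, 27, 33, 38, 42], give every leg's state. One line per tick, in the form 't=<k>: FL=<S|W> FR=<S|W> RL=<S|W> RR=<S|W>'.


t=13: phase=(5,15,5,11) vs β=18 → FL=S FR=S RL=S RR=S
t=22: phase=(14,0,14,20) vs β=18 → FL=S FR=S RL=S RR=W
t=24: phase=(16,2,16,22) vs β=18 → FL=S FR=S RL=S RR=W
t=27: phase=(19,5,19,1) vs β=18 → FL=W FR=S RL=W RR=S
t=33: phase=(1,11,1,7) vs β=18 → FL=S FR=S RL=S RR=S
t=38: phase=(6,16,6,12) vs β=18 → FL=S FR=S RL=S RR=S
t=42: phase=(10,20,10,16) vs β=18 → FL=S FR=W RL=S RR=S

t=13: FL=S FR=S RL=S RR=S
t=22: FL=S FR=S RL=S RR=W
t=24: FL=S FR=S RL=S RR=W
t=27: FL=W FR=S RL=W RR=S
t=33: FL=S FR=S RL=S RR=S
t=38: FL=S FR=S RL=S RR=S
t=42: FL=S FR=W RL=S RR=S


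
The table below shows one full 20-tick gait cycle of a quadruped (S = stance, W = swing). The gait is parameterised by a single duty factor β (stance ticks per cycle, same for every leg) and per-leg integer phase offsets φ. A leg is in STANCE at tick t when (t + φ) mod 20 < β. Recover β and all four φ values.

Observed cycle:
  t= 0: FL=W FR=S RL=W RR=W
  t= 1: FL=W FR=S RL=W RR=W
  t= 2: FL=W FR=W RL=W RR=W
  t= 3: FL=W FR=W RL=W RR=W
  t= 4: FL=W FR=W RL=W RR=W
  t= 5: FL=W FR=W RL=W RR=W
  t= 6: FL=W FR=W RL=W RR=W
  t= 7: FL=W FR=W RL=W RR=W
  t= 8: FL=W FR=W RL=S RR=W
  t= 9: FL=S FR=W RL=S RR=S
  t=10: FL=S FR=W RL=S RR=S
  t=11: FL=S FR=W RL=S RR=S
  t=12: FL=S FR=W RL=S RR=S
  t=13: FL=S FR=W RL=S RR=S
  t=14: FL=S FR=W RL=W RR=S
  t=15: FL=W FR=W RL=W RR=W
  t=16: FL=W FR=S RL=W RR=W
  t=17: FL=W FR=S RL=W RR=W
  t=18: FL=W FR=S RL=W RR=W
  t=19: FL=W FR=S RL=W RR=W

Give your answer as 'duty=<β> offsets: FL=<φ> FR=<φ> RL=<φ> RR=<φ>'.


duty=6 offsets: FL=11 FR=4 RL=12 RR=11

duty β = stance ticks per leg = 6
FL: stance ticks = 6; W→S at t=9 → φ=11
FR: stance ticks = 6; W→S at t=16 → φ=4
RL: stance ticks = 6; W→S at t=8 → φ=12
RR: stance ticks = 6; W→S at t=9 → φ=11


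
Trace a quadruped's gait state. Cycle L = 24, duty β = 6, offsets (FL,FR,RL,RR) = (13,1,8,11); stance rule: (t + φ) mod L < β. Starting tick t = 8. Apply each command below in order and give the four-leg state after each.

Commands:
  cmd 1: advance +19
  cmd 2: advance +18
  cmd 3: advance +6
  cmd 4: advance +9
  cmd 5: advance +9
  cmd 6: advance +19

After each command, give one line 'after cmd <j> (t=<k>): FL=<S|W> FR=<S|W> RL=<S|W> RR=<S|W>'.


after cmd 1 (t=27): FL=W FR=S RL=W RR=W
after cmd 2 (t=45): FL=W FR=W RL=S RR=W
after cmd 3 (t=51): FL=W FR=S RL=W RR=W
after cmd 4 (t=60): FL=S FR=W RL=W RR=W
after cmd 5 (t=69): FL=W FR=W RL=S RR=W
after cmd 6 (t=88): FL=S FR=W RL=S RR=S

start t=8: FL=W FR=W RL=W RR=W
cmd 1: advance +19 → t=27, phase=(16,4,11,14) → FL=W FR=S RL=W RR=W
cmd 2: advance +18 → t=45, phase=(10,22,5,8) → FL=W FR=W RL=S RR=W
cmd 3: advance +6 → t=51, phase=(16,4,11,14) → FL=W FR=S RL=W RR=W
cmd 4: advance +9 → t=60, phase=(1,13,20,23) → FL=S FR=W RL=W RR=W
cmd 5: advance +9 → t=69, phase=(10,22,5,8) → FL=W FR=W RL=S RR=W
cmd 6: advance +19 → t=88, phase=(5,17,0,3) → FL=S FR=W RL=S RR=S


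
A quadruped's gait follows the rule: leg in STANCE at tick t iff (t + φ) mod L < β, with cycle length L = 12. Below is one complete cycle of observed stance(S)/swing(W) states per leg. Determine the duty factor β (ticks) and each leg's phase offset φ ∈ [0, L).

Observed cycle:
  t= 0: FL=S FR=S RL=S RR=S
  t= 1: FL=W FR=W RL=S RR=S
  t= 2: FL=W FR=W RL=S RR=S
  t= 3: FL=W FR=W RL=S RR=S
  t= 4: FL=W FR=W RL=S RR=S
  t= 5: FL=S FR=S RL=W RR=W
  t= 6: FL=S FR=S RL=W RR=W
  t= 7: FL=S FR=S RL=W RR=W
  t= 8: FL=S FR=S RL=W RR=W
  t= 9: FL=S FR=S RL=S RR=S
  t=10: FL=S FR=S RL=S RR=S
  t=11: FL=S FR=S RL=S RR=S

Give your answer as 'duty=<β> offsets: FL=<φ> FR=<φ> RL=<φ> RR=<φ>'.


duty=8 offsets: FL=7 FR=7 RL=3 RR=3

duty β = stance ticks per leg = 8
FL: stance ticks = 8; W→S at t=5 → φ=7
FR: stance ticks = 8; W→S at t=5 → φ=7
RL: stance ticks = 8; W→S at t=9 → φ=3
RR: stance ticks = 8; W→S at t=9 → φ=3


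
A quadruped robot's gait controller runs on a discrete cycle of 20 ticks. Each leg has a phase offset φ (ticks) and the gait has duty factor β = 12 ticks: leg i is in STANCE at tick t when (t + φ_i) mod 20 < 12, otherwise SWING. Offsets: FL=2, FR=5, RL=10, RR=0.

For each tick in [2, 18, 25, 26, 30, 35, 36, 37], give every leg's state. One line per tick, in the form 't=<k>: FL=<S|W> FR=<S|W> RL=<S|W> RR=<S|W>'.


t=2: FL=S FR=S RL=W RR=S
t=18: FL=S FR=S RL=S RR=W
t=25: FL=S FR=S RL=W RR=S
t=26: FL=S FR=S RL=W RR=S
t=30: FL=W FR=W RL=S RR=S
t=35: FL=W FR=S RL=S RR=W
t=36: FL=W FR=S RL=S RR=W
t=37: FL=W FR=S RL=S RR=W

t=2: phase=(4,7,12,2) vs β=12 → FL=S FR=S RL=W RR=S
t=18: phase=(0,3,8,18) vs β=12 → FL=S FR=S RL=S RR=W
t=25: phase=(7,10,15,5) vs β=12 → FL=S FR=S RL=W RR=S
t=26: phase=(8,11,16,6) vs β=12 → FL=S FR=S RL=W RR=S
t=30: phase=(12,15,0,10) vs β=12 → FL=W FR=W RL=S RR=S
t=35: phase=(17,0,5,15) vs β=12 → FL=W FR=S RL=S RR=W
t=36: phase=(18,1,6,16) vs β=12 → FL=W FR=S RL=S RR=W
t=37: phase=(19,2,7,17) vs β=12 → FL=W FR=S RL=S RR=W


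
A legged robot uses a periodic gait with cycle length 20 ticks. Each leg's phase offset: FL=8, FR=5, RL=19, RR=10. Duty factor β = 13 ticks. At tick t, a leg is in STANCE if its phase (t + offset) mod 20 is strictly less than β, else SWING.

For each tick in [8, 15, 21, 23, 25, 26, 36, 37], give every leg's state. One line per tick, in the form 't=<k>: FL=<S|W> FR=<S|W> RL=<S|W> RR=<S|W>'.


t=8: phase=(16,13,7,18) vs β=13 → FL=W FR=W RL=S RR=W
t=15: phase=(3,0,14,5) vs β=13 → FL=S FR=S RL=W RR=S
t=21: phase=(9,6,0,11) vs β=13 → FL=S FR=S RL=S RR=S
t=23: phase=(11,8,2,13) vs β=13 → FL=S FR=S RL=S RR=W
t=25: phase=(13,10,4,15) vs β=13 → FL=W FR=S RL=S RR=W
t=26: phase=(14,11,5,16) vs β=13 → FL=W FR=S RL=S RR=W
t=36: phase=(4,1,15,6) vs β=13 → FL=S FR=S RL=W RR=S
t=37: phase=(5,2,16,7) vs β=13 → FL=S FR=S RL=W RR=S

t=8: FL=W FR=W RL=S RR=W
t=15: FL=S FR=S RL=W RR=S
t=21: FL=S FR=S RL=S RR=S
t=23: FL=S FR=S RL=S RR=W
t=25: FL=W FR=S RL=S RR=W
t=26: FL=W FR=S RL=S RR=W
t=36: FL=S FR=S RL=W RR=S
t=37: FL=S FR=S RL=W RR=S


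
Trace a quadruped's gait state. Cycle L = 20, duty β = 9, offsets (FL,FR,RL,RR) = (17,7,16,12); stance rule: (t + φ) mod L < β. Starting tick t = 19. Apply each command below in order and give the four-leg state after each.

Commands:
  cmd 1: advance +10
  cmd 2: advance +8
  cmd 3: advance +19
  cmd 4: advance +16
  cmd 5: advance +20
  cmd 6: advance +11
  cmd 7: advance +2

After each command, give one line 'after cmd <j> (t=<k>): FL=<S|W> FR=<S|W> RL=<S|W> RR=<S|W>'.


start t=19: FL=W FR=S RL=W RR=W
cmd 1: advance +10 → t=29, phase=(6,16,5,1) → FL=S FR=W RL=S RR=S
cmd 2: advance +8 → t=37, phase=(14,4,13,9) → FL=W FR=S RL=W RR=W
cmd 3: advance +19 → t=56, phase=(13,3,12,8) → FL=W FR=S RL=W RR=S
cmd 4: advance +16 → t=72, phase=(9,19,8,4) → FL=W FR=W RL=S RR=S
cmd 5: advance +20 → t=92, phase=(9,19,8,4) → FL=W FR=W RL=S RR=S
cmd 6: advance +11 → t=103, phase=(0,10,19,15) → FL=S FR=W RL=W RR=W
cmd 7: advance +2 → t=105, phase=(2,12,1,17) → FL=S FR=W RL=S RR=W

after cmd 1 (t=29): FL=S FR=W RL=S RR=S
after cmd 2 (t=37): FL=W FR=S RL=W RR=W
after cmd 3 (t=56): FL=W FR=S RL=W RR=S
after cmd 4 (t=72): FL=W FR=W RL=S RR=S
after cmd 5 (t=92): FL=W FR=W RL=S RR=S
after cmd 6 (t=103): FL=S FR=W RL=W RR=W
after cmd 7 (t=105): FL=S FR=W RL=S RR=W


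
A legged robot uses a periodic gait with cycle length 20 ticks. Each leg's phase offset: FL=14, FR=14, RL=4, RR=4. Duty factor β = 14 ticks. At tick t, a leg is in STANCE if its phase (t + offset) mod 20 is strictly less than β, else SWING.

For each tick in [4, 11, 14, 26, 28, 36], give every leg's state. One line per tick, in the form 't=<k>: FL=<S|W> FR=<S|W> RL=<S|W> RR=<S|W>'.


t=4: phase=(18,18,8,8) vs β=14 → FL=W FR=W RL=S RR=S
t=11: phase=(5,5,15,15) vs β=14 → FL=S FR=S RL=W RR=W
t=14: phase=(8,8,18,18) vs β=14 → FL=S FR=S RL=W RR=W
t=26: phase=(0,0,10,10) vs β=14 → FL=S FR=S RL=S RR=S
t=28: phase=(2,2,12,12) vs β=14 → FL=S FR=S RL=S RR=S
t=36: phase=(10,10,0,0) vs β=14 → FL=S FR=S RL=S RR=S

t=4: FL=W FR=W RL=S RR=S
t=11: FL=S FR=S RL=W RR=W
t=14: FL=S FR=S RL=W RR=W
t=26: FL=S FR=S RL=S RR=S
t=28: FL=S FR=S RL=S RR=S
t=36: FL=S FR=S RL=S RR=S


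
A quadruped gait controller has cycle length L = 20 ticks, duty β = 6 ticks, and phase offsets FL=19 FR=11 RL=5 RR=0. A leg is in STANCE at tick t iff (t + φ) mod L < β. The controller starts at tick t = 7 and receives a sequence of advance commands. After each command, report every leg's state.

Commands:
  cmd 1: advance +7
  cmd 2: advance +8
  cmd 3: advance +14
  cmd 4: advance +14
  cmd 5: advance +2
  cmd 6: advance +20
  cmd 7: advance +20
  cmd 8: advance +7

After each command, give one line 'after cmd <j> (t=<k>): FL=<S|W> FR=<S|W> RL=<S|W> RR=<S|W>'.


after cmd 1 (t=14): FL=W FR=S RL=W RR=W
after cmd 2 (t=22): FL=S FR=W RL=W RR=S
after cmd 3 (t=36): FL=W FR=W RL=S RR=W
after cmd 4 (t=50): FL=W FR=S RL=W RR=W
after cmd 5 (t=52): FL=W FR=S RL=W RR=W
after cmd 6 (t=72): FL=W FR=S RL=W RR=W
after cmd 7 (t=92): FL=W FR=S RL=W RR=W
after cmd 8 (t=99): FL=W FR=W RL=S RR=W

start t=7: FL=W FR=W RL=W RR=W
cmd 1: advance +7 → t=14, phase=(13,5,19,14) → FL=W FR=S RL=W RR=W
cmd 2: advance +8 → t=22, phase=(1,13,7,2) → FL=S FR=W RL=W RR=S
cmd 3: advance +14 → t=36, phase=(15,7,1,16) → FL=W FR=W RL=S RR=W
cmd 4: advance +14 → t=50, phase=(9,1,15,10) → FL=W FR=S RL=W RR=W
cmd 5: advance +2 → t=52, phase=(11,3,17,12) → FL=W FR=S RL=W RR=W
cmd 6: advance +20 → t=72, phase=(11,3,17,12) → FL=W FR=S RL=W RR=W
cmd 7: advance +20 → t=92, phase=(11,3,17,12) → FL=W FR=S RL=W RR=W
cmd 8: advance +7 → t=99, phase=(18,10,4,19) → FL=W FR=W RL=S RR=W


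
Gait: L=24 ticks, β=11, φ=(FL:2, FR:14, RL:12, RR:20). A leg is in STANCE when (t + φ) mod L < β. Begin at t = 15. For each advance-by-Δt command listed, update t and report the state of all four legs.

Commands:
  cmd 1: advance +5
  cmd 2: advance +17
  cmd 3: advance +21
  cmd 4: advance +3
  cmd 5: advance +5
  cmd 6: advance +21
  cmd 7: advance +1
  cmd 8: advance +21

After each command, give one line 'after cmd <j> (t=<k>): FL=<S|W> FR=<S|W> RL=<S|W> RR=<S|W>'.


start t=15: FL=W FR=S RL=S RR=W
cmd 1: advance +5 → t=20, phase=(22,10,8,16) → FL=W FR=S RL=S RR=W
cmd 2: advance +17 → t=37, phase=(15,3,1,9) → FL=W FR=S RL=S RR=S
cmd 3: advance +21 → t=58, phase=(12,0,22,6) → FL=W FR=S RL=W RR=S
cmd 4: advance +3 → t=61, phase=(15,3,1,9) → FL=W FR=S RL=S RR=S
cmd 5: advance +5 → t=66, phase=(20,8,6,14) → FL=W FR=S RL=S RR=W
cmd 6: advance +21 → t=87, phase=(17,5,3,11) → FL=W FR=S RL=S RR=W
cmd 7: advance +1 → t=88, phase=(18,6,4,12) → FL=W FR=S RL=S RR=W
cmd 8: advance +21 → t=109, phase=(15,3,1,9) → FL=W FR=S RL=S RR=S

after cmd 1 (t=20): FL=W FR=S RL=S RR=W
after cmd 2 (t=37): FL=W FR=S RL=S RR=S
after cmd 3 (t=58): FL=W FR=S RL=W RR=S
after cmd 4 (t=61): FL=W FR=S RL=S RR=S
after cmd 5 (t=66): FL=W FR=S RL=S RR=W
after cmd 6 (t=87): FL=W FR=S RL=S RR=W
after cmd 7 (t=88): FL=W FR=S RL=S RR=W
after cmd 8 (t=109): FL=W FR=S RL=S RR=S


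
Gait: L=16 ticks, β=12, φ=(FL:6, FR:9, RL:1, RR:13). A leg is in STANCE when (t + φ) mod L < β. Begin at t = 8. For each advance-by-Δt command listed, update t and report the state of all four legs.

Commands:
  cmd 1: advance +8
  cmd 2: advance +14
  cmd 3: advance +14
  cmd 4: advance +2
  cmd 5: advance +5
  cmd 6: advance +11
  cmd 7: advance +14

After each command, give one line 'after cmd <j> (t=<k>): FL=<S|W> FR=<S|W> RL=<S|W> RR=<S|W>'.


start t=8: FL=W FR=S RL=S RR=S
cmd 1: advance +8 → t=16, phase=(6,9,1,13) → FL=S FR=S RL=S RR=W
cmd 2: advance +14 → t=30, phase=(4,7,15,11) → FL=S FR=S RL=W RR=S
cmd 3: advance +14 → t=44, phase=(2,5,13,9) → FL=S FR=S RL=W RR=S
cmd 4: advance +2 → t=46, phase=(4,7,15,11) → FL=S FR=S RL=W RR=S
cmd 5: advance +5 → t=51, phase=(9,12,4,0) → FL=S FR=W RL=S RR=S
cmd 6: advance +11 → t=62, phase=(4,7,15,11) → FL=S FR=S RL=W RR=S
cmd 7: advance +14 → t=76, phase=(2,5,13,9) → FL=S FR=S RL=W RR=S

after cmd 1 (t=16): FL=S FR=S RL=S RR=W
after cmd 2 (t=30): FL=S FR=S RL=W RR=S
after cmd 3 (t=44): FL=S FR=S RL=W RR=S
after cmd 4 (t=46): FL=S FR=S RL=W RR=S
after cmd 5 (t=51): FL=S FR=W RL=S RR=S
after cmd 6 (t=62): FL=S FR=S RL=W RR=S
after cmd 7 (t=76): FL=S FR=S RL=W RR=S


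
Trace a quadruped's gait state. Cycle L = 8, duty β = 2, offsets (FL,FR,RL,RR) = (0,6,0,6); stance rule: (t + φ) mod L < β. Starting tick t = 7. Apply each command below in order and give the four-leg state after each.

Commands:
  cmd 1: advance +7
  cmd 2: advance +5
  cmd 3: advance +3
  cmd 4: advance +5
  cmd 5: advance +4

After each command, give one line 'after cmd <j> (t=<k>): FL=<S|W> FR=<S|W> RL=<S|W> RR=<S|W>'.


after cmd 1 (t=14): FL=W FR=W RL=W RR=W
after cmd 2 (t=19): FL=W FR=S RL=W RR=S
after cmd 3 (t=22): FL=W FR=W RL=W RR=W
after cmd 4 (t=27): FL=W FR=S RL=W RR=S
after cmd 5 (t=31): FL=W FR=W RL=W RR=W

start t=7: FL=W FR=W RL=W RR=W
cmd 1: advance +7 → t=14, phase=(6,4,6,4) → FL=W FR=W RL=W RR=W
cmd 2: advance +5 → t=19, phase=(3,1,3,1) → FL=W FR=S RL=W RR=S
cmd 3: advance +3 → t=22, phase=(6,4,6,4) → FL=W FR=W RL=W RR=W
cmd 4: advance +5 → t=27, phase=(3,1,3,1) → FL=W FR=S RL=W RR=S
cmd 5: advance +4 → t=31, phase=(7,5,7,5) → FL=W FR=W RL=W RR=W


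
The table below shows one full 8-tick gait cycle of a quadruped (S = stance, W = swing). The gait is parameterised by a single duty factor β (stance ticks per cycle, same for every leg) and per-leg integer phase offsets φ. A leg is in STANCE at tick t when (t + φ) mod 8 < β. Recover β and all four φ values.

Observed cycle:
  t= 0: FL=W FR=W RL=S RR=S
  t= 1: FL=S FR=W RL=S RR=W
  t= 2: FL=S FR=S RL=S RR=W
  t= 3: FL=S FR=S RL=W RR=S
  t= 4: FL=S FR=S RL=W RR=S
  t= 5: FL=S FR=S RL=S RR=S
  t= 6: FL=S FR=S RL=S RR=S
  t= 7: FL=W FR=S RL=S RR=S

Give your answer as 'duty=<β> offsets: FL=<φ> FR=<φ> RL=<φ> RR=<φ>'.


duty β = stance ticks per leg = 6
FL: stance ticks = 6; W→S at t=1 → φ=7
FR: stance ticks = 6; W→S at t=2 → φ=6
RL: stance ticks = 6; W→S at t=5 → φ=3
RR: stance ticks = 6; W→S at t=3 → φ=5

duty=6 offsets: FL=7 FR=6 RL=3 RR=5


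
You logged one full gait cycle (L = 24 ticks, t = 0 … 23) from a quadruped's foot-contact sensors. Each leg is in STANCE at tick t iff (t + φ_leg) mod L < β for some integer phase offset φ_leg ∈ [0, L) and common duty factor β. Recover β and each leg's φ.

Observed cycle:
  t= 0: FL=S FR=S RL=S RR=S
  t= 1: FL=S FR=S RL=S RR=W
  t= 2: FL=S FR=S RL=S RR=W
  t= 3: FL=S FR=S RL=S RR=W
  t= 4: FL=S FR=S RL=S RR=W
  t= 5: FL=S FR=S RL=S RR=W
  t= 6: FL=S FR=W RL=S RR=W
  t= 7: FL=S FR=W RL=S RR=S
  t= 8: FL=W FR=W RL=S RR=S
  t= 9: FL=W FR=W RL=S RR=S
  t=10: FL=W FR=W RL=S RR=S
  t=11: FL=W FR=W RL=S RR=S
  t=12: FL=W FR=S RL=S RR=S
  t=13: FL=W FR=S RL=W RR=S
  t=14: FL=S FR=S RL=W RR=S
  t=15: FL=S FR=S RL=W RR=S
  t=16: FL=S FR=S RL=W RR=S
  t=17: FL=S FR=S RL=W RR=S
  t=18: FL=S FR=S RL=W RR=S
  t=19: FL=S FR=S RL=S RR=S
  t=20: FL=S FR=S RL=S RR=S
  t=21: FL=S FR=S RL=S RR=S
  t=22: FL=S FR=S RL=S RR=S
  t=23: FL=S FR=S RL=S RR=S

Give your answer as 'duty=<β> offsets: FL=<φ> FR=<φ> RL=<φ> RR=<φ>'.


duty β = stance ticks per leg = 18
FL: stance ticks = 18; W→S at t=14 → φ=10
FR: stance ticks = 18; W→S at t=12 → φ=12
RL: stance ticks = 18; W→S at t=19 → φ=5
RR: stance ticks = 18; W→S at t=7 → φ=17

duty=18 offsets: FL=10 FR=12 RL=5 RR=17
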